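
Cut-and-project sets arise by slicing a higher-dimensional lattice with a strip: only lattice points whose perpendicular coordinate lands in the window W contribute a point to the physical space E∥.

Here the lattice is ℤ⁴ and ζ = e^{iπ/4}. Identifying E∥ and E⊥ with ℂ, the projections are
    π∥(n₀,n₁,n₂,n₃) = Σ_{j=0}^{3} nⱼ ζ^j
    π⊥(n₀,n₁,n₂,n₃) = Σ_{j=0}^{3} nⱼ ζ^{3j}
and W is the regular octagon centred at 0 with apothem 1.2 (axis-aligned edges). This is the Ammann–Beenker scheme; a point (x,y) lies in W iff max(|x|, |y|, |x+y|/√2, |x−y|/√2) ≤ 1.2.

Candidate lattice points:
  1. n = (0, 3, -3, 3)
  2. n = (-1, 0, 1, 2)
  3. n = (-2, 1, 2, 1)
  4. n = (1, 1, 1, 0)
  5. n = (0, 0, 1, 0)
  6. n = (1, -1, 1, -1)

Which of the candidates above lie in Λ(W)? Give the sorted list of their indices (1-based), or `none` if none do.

With ζ = e^{iπ/4} the internal vectors are ζ^0,ζ^3,ζ^6,ζ^9.
#1 (0, 3, -3, 3): internal (0.00000, 7.24264); octagon support 7.24264 vs apothem 1.2 → ∉ W
#2 (-1, 0, 1, 2): internal (0.41421, 0.41421); octagon support 0.58579 vs apothem 1.2 → ∈ W
#3 (-2, 1, 2, 1): internal (-2.00000, -0.58579); octagon support 2.00000 vs apothem 1.2 → ∉ W
#4 (1, 1, 1, 0): internal (0.29289, -0.29289); octagon support 0.41421 vs apothem 1.2 → ∈ W
#5 (0, 0, 1, 0): internal (0.00000, -1.00000); octagon support 1.00000 vs apothem 1.2 → ∈ W
#6 (1, -1, 1, -1): internal (1.00000, -2.41421); octagon support 2.41421 vs apothem 1.2 → ∉ W

2, 4, 5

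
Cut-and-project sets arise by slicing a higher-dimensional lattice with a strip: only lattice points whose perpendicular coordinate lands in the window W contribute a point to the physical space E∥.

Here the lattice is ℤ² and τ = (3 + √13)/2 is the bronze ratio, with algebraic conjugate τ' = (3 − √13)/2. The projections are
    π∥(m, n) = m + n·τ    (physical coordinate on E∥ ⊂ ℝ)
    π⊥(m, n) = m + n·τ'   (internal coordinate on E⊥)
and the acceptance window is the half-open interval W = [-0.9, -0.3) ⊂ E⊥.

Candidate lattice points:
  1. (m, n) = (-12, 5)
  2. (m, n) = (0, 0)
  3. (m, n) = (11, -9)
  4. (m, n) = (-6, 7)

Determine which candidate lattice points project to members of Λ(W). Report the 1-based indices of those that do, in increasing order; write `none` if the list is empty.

none

Compute τ' = (3−√13)/2 = -0.302776, so π⊥(m,n) = m -0.302776·n.
#1 (-12,5): internal coord -12 + (5)·τ' = -13.513878; -13.513878 ∉ [-0.9, -0.3) → out
#2 (0,0): internal coord 0 + (0)·τ' = +0.000000; +0.000000 ∉ [-0.9, -0.3) → out
#3 (11,-9): internal coord 11 + (-9)·τ' = +13.724981; +13.724981 ∉ [-0.9, -0.3) → out
#4 (-6,7): internal coord -6 + (7)·τ' = -8.119429; -8.119429 ∉ [-0.9, -0.3) → out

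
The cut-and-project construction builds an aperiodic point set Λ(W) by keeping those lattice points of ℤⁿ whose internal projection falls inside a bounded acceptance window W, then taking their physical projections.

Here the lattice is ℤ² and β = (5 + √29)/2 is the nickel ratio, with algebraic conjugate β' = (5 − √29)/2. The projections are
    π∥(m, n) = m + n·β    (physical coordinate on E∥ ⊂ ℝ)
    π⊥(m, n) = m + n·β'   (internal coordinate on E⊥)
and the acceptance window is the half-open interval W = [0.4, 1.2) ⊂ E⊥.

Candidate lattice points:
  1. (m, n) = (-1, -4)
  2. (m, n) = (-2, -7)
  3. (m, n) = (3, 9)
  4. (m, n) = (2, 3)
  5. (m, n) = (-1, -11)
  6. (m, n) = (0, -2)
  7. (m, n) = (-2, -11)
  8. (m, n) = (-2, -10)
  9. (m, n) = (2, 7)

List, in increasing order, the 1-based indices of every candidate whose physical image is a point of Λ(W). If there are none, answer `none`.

β' = (5−√29)/2 ≈ -0.192582.
[1] lift (-1,-4): star map gives -0.229670; window check 0.4 ≤ -0.229670 < 1.2 is false → out
[2] lift (-2,-7): star map gives -0.651923; window check 0.4 ≤ -0.651923 < 1.2 is false → out
[3] lift (3,9): star map gives 1.266758; window check 0.4 ≤ 1.266758 < 1.2 is false → out
[4] lift (2,3): star map gives 1.422253; window check 0.4 ≤ 1.422253 < 1.2 is false → out
[5] lift (-1,-11): star map gives 1.118406; window check 0.4 ≤ 1.118406 < 1.2 is true → IN Λ
[6] lift (0,-2): star map gives 0.385165; window check 0.4 ≤ 0.385165 < 1.2 is false → out
[7] lift (-2,-11): star map gives 0.118406; window check 0.4 ≤ 0.118406 < 1.2 is false → out
[8] lift (-2,-10): star map gives -0.074176; window check 0.4 ≤ -0.074176 < 1.2 is false → out
[9] lift (2,7): star map gives 0.651923; window check 0.4 ≤ 0.651923 < 1.2 is true → IN Λ

5, 9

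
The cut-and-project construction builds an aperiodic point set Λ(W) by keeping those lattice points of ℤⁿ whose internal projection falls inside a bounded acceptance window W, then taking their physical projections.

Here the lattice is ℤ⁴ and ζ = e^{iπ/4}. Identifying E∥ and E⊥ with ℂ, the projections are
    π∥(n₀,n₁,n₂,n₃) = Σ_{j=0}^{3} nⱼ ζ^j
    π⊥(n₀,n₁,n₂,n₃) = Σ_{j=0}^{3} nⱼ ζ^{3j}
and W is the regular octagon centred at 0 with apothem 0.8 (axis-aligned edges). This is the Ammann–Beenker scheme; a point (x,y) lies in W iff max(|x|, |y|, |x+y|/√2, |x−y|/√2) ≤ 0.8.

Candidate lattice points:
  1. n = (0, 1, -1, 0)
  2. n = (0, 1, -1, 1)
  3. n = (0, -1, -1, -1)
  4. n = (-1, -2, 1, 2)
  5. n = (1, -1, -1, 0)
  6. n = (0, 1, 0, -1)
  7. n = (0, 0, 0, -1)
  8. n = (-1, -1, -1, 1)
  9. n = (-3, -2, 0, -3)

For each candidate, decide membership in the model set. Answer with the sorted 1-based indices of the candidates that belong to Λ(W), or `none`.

π⊥(n) = n₀ + n₁ζ³ + n₂ζ⁶ + n₃ζ⁹ where ζ = e^{iπ/4}.
#1 (0, 1, -1, 0): internal (-0.7071, 1.7071); octagon support 1.7071 vs apothem 0.8 → ∉ W
#2 (0, 1, -1, 1): internal (0.0000, 2.4142); octagon support 2.4142 vs apothem 0.8 → ∉ W
#3 (0, -1, -1, -1): internal (0.0000, -0.4142); octagon support 0.4142 vs apothem 0.8 → ∈ W
#4 (-1, -2, 1, 2): internal (1.8284, -1.0000); octagon support 2.0000 vs apothem 0.8 → ∉ W
#5 (1, -1, -1, 0): internal (1.7071, 0.2929); octagon support 1.7071 vs apothem 0.8 → ∉ W
#6 (0, 1, 0, -1): internal (-1.4142, 0.0000); octagon support 1.4142 vs apothem 0.8 → ∉ W
#7 (0, 0, 0, -1): internal (-0.7071, -0.7071); octagon support 1.0000 vs apothem 0.8 → ∉ W
#8 (-1, -1, -1, 1): internal (0.4142, 1.0000); octagon support 1.0000 vs apothem 0.8 → ∉ W
#9 (-3, -2, 0, -3): internal (-3.7071, -3.5355); octagon support 5.1213 vs apothem 0.8 → ∉ W

3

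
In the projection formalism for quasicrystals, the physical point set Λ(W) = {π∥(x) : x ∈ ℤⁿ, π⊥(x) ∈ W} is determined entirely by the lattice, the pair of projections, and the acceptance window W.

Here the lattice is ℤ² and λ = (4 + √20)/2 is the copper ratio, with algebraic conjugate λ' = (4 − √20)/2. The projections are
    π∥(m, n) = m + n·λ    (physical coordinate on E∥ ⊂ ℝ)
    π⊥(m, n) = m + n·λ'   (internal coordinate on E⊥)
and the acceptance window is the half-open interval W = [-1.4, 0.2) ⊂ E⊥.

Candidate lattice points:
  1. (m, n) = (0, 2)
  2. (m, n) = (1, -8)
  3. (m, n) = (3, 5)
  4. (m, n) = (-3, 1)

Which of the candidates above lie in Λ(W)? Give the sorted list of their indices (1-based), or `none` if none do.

Numerically λ ≈ 4.2361 and λ' = −1/λ ≈ -0.2361.
#1 (0,2): internal coord 0 + (2)·λ' = -0.4721; -0.4721 ∈ [-1.4, 0.2) → IN Λ
#2 (1,-8): internal coord 1 + (-8)·λ' = +2.8885; +2.8885 ∉ [-1.4, 0.2) → out
#3 (3,5): internal coord 3 + (5)·λ' = +1.8197; +1.8197 ∉ [-1.4, 0.2) → out
#4 (-3,1): internal coord -3 + (1)·λ' = -3.2361; -3.2361 ∉ [-1.4, 0.2) → out

1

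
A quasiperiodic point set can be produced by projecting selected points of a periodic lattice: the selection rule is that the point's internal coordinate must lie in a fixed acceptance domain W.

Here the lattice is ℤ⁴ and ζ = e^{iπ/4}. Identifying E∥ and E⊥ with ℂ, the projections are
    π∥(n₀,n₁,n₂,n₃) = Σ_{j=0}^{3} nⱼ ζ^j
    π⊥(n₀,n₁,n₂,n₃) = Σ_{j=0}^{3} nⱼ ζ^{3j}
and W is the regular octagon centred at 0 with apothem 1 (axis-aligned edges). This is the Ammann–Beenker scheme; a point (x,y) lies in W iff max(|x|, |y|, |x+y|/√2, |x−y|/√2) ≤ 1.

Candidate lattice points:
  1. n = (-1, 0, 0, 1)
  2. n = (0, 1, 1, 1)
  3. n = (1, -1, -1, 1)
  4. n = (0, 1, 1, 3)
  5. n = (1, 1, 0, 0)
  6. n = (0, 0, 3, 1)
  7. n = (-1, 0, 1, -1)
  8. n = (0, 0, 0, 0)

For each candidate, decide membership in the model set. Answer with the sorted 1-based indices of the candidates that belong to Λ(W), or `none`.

π⊥(n) = n₀ + n₁ζ³ + n₂ζ⁶ + n₃ζ⁹ where ζ = e^{iπ/4}.
#1 (-1, 0, 0, 1): internal (-0.2929, 0.7071); octagon support 0.7071 vs apothem 1 → ∈ W
#2 (0, 1, 1, 1): internal (0.0000, 0.4142); octagon support 0.4142 vs apothem 1 → ∈ W
#3 (1, -1, -1, 1): internal (2.4142, 1.0000); octagon support 2.4142 vs apothem 1 → ∉ W
#4 (0, 1, 1, 3): internal (1.4142, 1.8284); octagon support 2.2929 vs apothem 1 → ∉ W
#5 (1, 1, 0, 0): internal (0.2929, 0.7071); octagon support 0.7071 vs apothem 1 → ∈ W
#6 (0, 0, 3, 1): internal (0.7071, -2.2929); octagon support 2.2929 vs apothem 1 → ∉ W
#7 (-1, 0, 1, -1): internal (-1.7071, -1.7071); octagon support 2.4142 vs apothem 1 → ∉ W
#8 (0, 0, 0, 0): internal (0.0000, 0.0000); octagon support 0.0000 vs apothem 1 → ∈ W

1, 2, 5, 8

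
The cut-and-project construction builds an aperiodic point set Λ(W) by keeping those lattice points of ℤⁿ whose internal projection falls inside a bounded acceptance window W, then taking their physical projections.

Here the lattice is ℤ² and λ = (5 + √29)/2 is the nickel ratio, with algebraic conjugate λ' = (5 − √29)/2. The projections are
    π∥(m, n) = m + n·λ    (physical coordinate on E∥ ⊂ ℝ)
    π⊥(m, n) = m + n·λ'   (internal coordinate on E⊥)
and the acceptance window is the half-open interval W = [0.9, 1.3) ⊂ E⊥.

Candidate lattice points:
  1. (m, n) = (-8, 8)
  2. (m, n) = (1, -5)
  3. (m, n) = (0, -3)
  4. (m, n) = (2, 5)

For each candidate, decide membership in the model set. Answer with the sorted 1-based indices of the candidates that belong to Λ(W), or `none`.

Compute λ' = (5−√29)/2 = -0.192582, so π⊥(m,n) = m -0.192582·n.
[1] lift (-8,8): star map gives -9.540659; window check 0.9 ≤ -9.540659 < 1.3 is false → out
[2] lift (1,-5): star map gives 1.962912; window check 0.9 ≤ 1.962912 < 1.3 is false → out
[3] lift (0,-3): star map gives 0.577747; window check 0.9 ≤ 0.577747 < 1.3 is false → out
[4] lift (2,5): star map gives 1.037088; window check 0.9 ≤ 1.037088 < 1.3 is true → IN Λ

4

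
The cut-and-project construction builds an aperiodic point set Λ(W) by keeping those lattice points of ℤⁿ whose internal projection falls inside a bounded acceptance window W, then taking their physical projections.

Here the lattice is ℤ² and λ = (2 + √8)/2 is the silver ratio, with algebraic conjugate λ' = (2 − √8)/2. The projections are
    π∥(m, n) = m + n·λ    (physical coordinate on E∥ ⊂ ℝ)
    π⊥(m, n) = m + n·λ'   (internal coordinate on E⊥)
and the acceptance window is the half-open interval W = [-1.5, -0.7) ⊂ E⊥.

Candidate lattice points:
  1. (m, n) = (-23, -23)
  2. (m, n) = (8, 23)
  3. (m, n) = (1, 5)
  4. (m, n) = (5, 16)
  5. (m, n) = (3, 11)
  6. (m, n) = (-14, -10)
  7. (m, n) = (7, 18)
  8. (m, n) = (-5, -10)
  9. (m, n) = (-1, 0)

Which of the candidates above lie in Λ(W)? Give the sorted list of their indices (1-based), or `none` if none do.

3, 8, 9

Numerically λ ≈ 2.4142 and λ' = −1/λ ≈ -0.4142.
candidate 1: (m,n)=(-23,-23) → π∥ = -23-23·λ ≈ -78.5269, π⊥ = -23-23·λ' ≈ -13.4731 ∉ [-1.5, -0.7) ⇒ out
candidate 2: (m,n)=(8,23) → π∥ = 8+23·λ ≈ 63.5269, π⊥ = 8+23·λ' ≈ -1.5269 ∉ [-1.5, -0.7) ⇒ out
candidate 3: (m,n)=(1,5) → π∥ = 1+5·λ ≈ 13.0711, π⊥ = 1+5·λ' ≈ -1.0711 ∈ [-1.5, -0.7) ⇒ IN Λ
candidate 4: (m,n)=(5,16) → π∥ = 5+16·λ ≈ 43.6274, π⊥ = 5+16·λ' ≈ -1.6274 ∉ [-1.5, -0.7) ⇒ out
candidate 5: (m,n)=(3,11) → π∥ = 3+11·λ ≈ 29.5563, π⊥ = 3+11·λ' ≈ -1.5563 ∉ [-1.5, -0.7) ⇒ out
candidate 6: (m,n)=(-14,-10) → π∥ = -14-10·λ ≈ -38.1421, π⊥ = -14-10·λ' ≈ -9.8579 ∉ [-1.5, -0.7) ⇒ out
candidate 7: (m,n)=(7,18) → π∥ = 7+18·λ ≈ 50.4558, π⊥ = 7+18·λ' ≈ -0.4558 ∉ [-1.5, -0.7) ⇒ out
candidate 8: (m,n)=(-5,-10) → π∥ = -5-10·λ ≈ -29.1421, π⊥ = -5-10·λ' ≈ -0.8579 ∈ [-1.5, -0.7) ⇒ IN Λ
candidate 9: (m,n)=(-1,0) → π∥ = -1+0·λ ≈ -1.0000, π⊥ = -1+0·λ' ≈ -1.0000 ∈ [-1.5, -0.7) ⇒ IN Λ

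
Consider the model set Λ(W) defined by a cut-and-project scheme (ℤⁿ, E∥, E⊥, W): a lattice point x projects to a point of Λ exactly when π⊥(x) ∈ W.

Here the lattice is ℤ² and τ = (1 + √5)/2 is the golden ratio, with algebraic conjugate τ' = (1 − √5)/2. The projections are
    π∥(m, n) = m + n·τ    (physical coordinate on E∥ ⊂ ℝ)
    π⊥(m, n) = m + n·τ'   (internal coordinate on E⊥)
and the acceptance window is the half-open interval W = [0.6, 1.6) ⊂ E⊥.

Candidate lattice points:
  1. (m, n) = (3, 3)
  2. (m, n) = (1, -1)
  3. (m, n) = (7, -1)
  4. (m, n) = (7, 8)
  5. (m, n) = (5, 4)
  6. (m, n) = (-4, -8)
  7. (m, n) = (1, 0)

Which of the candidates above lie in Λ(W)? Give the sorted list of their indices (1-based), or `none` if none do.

1, 6, 7

Compute τ' = (1−√5)/2 = -0.618034, so π⊥(m,n) = m -0.618034·n.
candidate 1: (m,n)=(3,3) → π∥ = 3+3·τ ≈ 7.854102, π⊥ = 3+3·τ' ≈ 1.145898 ∈ [0.6, 1.6) ⇒ IN Λ
candidate 2: (m,n)=(1,-1) → π∥ = 1-1·τ ≈ -0.618034, π⊥ = 1-1·τ' ≈ 1.618034 ∉ [0.6, 1.6) ⇒ out
candidate 3: (m,n)=(7,-1) → π∥ = 7-1·τ ≈ 5.381966, π⊥ = 7-1·τ' ≈ 7.618034 ∉ [0.6, 1.6) ⇒ out
candidate 4: (m,n)=(7,8) → π∥ = 7+8·τ ≈ 19.944272, π⊥ = 7+8·τ' ≈ 2.055728 ∉ [0.6, 1.6) ⇒ out
candidate 5: (m,n)=(5,4) → π∥ = 5+4·τ ≈ 11.472136, π⊥ = 5+4·τ' ≈ 2.527864 ∉ [0.6, 1.6) ⇒ out
candidate 6: (m,n)=(-4,-8) → π∥ = -4-8·τ ≈ -16.944272, π⊥ = -4-8·τ' ≈ 0.944272 ∈ [0.6, 1.6) ⇒ IN Λ
candidate 7: (m,n)=(1,0) → π∥ = 1+0·τ ≈ 1.000000, π⊥ = 1+0·τ' ≈ 1.000000 ∈ [0.6, 1.6) ⇒ IN Λ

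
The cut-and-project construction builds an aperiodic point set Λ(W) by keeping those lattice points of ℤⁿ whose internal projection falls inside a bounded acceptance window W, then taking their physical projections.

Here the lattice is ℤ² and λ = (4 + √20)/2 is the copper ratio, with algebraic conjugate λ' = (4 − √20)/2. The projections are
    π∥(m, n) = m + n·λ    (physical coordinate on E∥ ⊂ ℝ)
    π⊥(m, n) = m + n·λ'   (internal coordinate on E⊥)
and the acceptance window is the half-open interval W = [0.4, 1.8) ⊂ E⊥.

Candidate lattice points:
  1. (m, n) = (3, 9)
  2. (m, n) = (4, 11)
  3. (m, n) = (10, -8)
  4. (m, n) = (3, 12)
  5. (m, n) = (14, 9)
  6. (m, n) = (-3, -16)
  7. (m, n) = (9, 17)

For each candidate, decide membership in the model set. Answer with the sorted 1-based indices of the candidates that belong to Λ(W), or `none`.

λ' = (4−√20)/2 ≈ -0.23607.
[1] lift (3,9): star map gives 0.87539; window check 0.4 ≤ 0.87539 < 1.8 is true → IN Λ
[2] lift (4,11): star map gives 1.40325; window check 0.4 ≤ 1.40325 < 1.8 is true → IN Λ
[3] lift (10,-8): star map gives 11.88854; window check 0.4 ≤ 11.88854 < 1.8 is false → out
[4] lift (3,12): star map gives 0.16718; window check 0.4 ≤ 0.16718 < 1.8 is false → out
[5] lift (14,9): star map gives 11.87539; window check 0.4 ≤ 11.87539 < 1.8 is false → out
[6] lift (-3,-16): star map gives 0.77709; window check 0.4 ≤ 0.77709 < 1.8 is true → IN Λ
[7] lift (9,17): star map gives 4.98684; window check 0.4 ≤ 4.98684 < 1.8 is false → out

1, 2, 6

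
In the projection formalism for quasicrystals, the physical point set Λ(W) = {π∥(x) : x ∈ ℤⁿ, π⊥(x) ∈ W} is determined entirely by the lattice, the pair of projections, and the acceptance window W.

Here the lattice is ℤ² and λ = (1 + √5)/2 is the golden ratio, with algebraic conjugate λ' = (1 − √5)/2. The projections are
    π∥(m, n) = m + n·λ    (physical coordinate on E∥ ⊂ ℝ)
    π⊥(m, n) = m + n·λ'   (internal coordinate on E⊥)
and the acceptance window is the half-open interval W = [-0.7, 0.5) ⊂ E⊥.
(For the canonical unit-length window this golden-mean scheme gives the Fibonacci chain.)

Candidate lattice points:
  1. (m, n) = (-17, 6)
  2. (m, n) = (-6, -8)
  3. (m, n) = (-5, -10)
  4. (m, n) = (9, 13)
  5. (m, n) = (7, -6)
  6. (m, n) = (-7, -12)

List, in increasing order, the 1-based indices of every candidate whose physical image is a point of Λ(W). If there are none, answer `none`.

Compute λ' = (1−√5)/2 = -0.61803, so π⊥(m,n) = m -0.61803·n.
#1 (-17,6): internal coord -17 + (6)·λ' = -20.70820; -20.70820 ∉ [-0.7, 0.5) → out
#2 (-6,-8): internal coord -6 + (-8)·λ' = -1.05573; -1.05573 ∉ [-0.7, 0.5) → out
#3 (-5,-10): internal coord -5 + (-10)·λ' = +1.18034; +1.18034 ∉ [-0.7, 0.5) → out
#4 (9,13): internal coord 9 + (13)·λ' = +0.96556; +0.96556 ∉ [-0.7, 0.5) → out
#5 (7,-6): internal coord 7 + (-6)·λ' = +10.70820; +10.70820 ∉ [-0.7, 0.5) → out
#6 (-7,-12): internal coord -7 + (-12)·λ' = +0.41641; +0.41641 ∈ [-0.7, 0.5) → IN Λ

6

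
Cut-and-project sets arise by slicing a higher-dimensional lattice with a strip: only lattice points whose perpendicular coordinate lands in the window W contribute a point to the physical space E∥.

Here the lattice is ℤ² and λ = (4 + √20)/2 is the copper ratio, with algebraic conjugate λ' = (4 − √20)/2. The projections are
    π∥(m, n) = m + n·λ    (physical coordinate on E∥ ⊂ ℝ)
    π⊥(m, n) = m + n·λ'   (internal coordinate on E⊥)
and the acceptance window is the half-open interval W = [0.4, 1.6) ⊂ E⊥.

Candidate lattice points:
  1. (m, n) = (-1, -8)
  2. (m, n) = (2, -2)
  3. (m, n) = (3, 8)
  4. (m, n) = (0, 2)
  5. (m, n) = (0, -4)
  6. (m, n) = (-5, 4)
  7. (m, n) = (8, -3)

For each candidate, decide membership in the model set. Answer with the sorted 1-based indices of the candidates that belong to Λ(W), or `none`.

λ' = (4−√20)/2 ≈ -0.2361.
#1 (-1,-8): internal coord -1 + (-8)·λ' = +0.8885; +0.8885 ∈ [0.4, 1.6) → IN Λ
#2 (2,-2): internal coord 2 + (-2)·λ' = +2.4721; +2.4721 ∉ [0.4, 1.6) → out
#3 (3,8): internal coord 3 + (8)·λ' = +1.1115; +1.1115 ∈ [0.4, 1.6) → IN Λ
#4 (0,2): internal coord 0 + (2)·λ' = -0.4721; -0.4721 ∉ [0.4, 1.6) → out
#5 (0,-4): internal coord 0 + (-4)·λ' = +0.9443; +0.9443 ∈ [0.4, 1.6) → IN Λ
#6 (-5,4): internal coord -5 + (4)·λ' = -5.9443; -5.9443 ∉ [0.4, 1.6) → out
#7 (8,-3): internal coord 8 + (-3)·λ' = +8.7082; +8.7082 ∉ [0.4, 1.6) → out

1, 3, 5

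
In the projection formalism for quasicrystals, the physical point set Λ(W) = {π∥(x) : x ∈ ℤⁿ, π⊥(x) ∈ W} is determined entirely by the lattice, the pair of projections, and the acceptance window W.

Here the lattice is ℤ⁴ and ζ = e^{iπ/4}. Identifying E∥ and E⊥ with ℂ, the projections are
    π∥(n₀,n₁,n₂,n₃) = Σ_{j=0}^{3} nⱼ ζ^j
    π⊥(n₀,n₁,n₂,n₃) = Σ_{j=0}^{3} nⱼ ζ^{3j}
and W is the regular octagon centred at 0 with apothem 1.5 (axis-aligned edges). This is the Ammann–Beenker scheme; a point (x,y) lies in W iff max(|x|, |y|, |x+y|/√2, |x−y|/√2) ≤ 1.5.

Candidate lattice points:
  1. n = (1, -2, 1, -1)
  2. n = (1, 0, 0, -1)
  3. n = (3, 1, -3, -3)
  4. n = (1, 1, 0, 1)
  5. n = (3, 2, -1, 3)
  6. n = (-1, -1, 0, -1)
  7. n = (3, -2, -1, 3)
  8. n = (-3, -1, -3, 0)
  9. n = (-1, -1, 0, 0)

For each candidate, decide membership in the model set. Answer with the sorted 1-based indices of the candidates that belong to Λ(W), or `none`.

π⊥(n) = n₀ + n₁ζ³ + n₂ζ⁶ + n₃ζ⁹ where ζ = e^{iπ/4}.
candidate 1: n = (1, -2, 1, -1) → π⊥ ≈ (+1.7071, -3.1213); max(|x|,|y|,|x±y|/√2) = 3.4142 > 1.5 ⇒ ∉ W
candidate 2: n = (1, 0, 0, -1) → π⊥ ≈ (+0.2929, -0.7071); max(|x|,|y|,|x±y|/√2) = 0.7071 ≤ 1.5 ⇒ ∈ W
candidate 3: n = (3, 1, -3, -3) → π⊥ ≈ (+0.1716, +1.5858); max(|x|,|y|,|x±y|/√2) = 1.5858 > 1.5 ⇒ ∉ W
candidate 4: n = (1, 1, 0, 1) → π⊥ ≈ (+1.0000, +1.4142); max(|x|,|y|,|x±y|/√2) = 1.7071 > 1.5 ⇒ ∉ W
candidate 5: n = (3, 2, -1, 3) → π⊥ ≈ (+3.7071, +4.5355); max(|x|,|y|,|x±y|/√2) = 5.8284 > 1.5 ⇒ ∉ W
candidate 6: n = (-1, -1, 0, -1) → π⊥ ≈ (-1.0000, -1.4142); max(|x|,|y|,|x±y|/√2) = 1.7071 > 1.5 ⇒ ∉ W
candidate 7: n = (3, -2, -1, 3) → π⊥ ≈ (+6.5355, +1.7071); max(|x|,|y|,|x±y|/√2) = 6.5355 > 1.5 ⇒ ∉ W
candidate 8: n = (-3, -1, -3, 0) → π⊥ ≈ (-2.2929, +2.2929); max(|x|,|y|,|x±y|/√2) = 3.2426 > 1.5 ⇒ ∉ W
candidate 9: n = (-1, -1, 0, 0) → π⊥ ≈ (-0.2929, -0.7071); max(|x|,|y|,|x±y|/√2) = 0.7071 ≤ 1.5 ⇒ ∈ W

2, 9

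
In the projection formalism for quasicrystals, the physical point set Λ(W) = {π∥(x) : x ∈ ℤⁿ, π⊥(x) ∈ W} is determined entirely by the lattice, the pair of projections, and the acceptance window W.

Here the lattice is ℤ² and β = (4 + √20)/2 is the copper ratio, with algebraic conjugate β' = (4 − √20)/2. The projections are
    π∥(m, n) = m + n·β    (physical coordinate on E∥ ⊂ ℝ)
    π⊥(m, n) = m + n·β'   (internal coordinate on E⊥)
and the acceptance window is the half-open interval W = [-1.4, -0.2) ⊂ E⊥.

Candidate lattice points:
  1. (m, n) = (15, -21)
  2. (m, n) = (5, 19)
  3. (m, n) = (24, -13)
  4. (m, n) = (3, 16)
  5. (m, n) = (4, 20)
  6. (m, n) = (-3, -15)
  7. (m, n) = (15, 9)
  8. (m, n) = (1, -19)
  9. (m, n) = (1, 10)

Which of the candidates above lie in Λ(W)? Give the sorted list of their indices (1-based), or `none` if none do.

β' = (4−√20)/2 ≈ -0.23607.
#1 (15,-21): internal coord 15 + (-21)·β' = +19.95743; +19.95743 ∉ [-1.4, -0.2) → out
#2 (5,19): internal coord 5 + (19)·β' = +0.51471; +0.51471 ∉ [-1.4, -0.2) → out
#3 (24,-13): internal coord 24 + (-13)·β' = +27.06888; +27.06888 ∉ [-1.4, -0.2) → out
#4 (3,16): internal coord 3 + (16)·β' = -0.77709; -0.77709 ∈ [-1.4, -0.2) → IN Λ
#5 (4,20): internal coord 4 + (20)·β' = -0.72136; -0.72136 ∈ [-1.4, -0.2) → IN Λ
#6 (-3,-15): internal coord -3 + (-15)·β' = +0.54102; +0.54102 ∉ [-1.4, -0.2) → out
#7 (15,9): internal coord 15 + (9)·β' = +12.87539; +12.87539 ∉ [-1.4, -0.2) → out
#8 (1,-19): internal coord 1 + (-19)·β' = +5.48529; +5.48529 ∉ [-1.4, -0.2) → out
#9 (1,10): internal coord 1 + (10)·β' = -1.36068; -1.36068 ∈ [-1.4, -0.2) → IN Λ

4, 5, 9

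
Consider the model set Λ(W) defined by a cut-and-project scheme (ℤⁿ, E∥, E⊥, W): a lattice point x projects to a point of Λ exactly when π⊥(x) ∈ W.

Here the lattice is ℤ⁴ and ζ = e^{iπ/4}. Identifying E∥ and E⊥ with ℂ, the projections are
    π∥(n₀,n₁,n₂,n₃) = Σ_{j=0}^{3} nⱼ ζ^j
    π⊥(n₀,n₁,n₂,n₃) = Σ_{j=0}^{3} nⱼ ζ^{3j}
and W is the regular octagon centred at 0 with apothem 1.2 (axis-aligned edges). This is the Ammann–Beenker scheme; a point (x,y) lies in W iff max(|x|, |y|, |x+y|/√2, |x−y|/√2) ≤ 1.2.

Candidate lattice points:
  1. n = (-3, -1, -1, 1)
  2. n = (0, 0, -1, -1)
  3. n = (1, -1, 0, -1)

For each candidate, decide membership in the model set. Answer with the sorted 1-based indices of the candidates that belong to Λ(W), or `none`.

With ζ = e^{iπ/4} the internal vectors are ζ^0,ζ^3,ζ^6,ζ^9.
#1 (-3, -1, -1, 1): internal (-1.5858, 1.0000); octagon support 1.8284 vs apothem 1.2 → ∉ W
#2 (0, 0, -1, -1): internal (-0.7071, 0.2929); octagon support 0.7071 vs apothem 1.2 → ∈ W
#3 (1, -1, 0, -1): internal (1.0000, -1.4142); octagon support 1.7071 vs apothem 1.2 → ∉ W

2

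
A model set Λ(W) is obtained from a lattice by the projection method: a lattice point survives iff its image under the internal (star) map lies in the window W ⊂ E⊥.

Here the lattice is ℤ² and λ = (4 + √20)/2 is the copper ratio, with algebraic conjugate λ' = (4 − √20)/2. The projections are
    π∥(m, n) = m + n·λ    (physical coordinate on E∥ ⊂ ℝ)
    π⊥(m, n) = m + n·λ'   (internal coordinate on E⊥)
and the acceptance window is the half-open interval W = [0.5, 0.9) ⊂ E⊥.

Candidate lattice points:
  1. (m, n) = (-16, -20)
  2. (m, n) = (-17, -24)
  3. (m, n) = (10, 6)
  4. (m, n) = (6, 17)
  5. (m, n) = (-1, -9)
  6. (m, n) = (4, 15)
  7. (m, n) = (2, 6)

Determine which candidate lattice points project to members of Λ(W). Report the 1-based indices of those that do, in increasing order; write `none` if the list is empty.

7

Compute λ' = (4−√20)/2 = -0.2361, so π⊥(m,n) = m -0.2361·n.
#1 (-16,-20): internal coord -16 + (-20)·λ' = -11.2786; -11.2786 ∉ [0.5, 0.9) → out
#2 (-17,-24): internal coord -17 + (-24)·λ' = -11.3344; -11.3344 ∉ [0.5, 0.9) → out
#3 (10,6): internal coord 10 + (6)·λ' = +8.5836; +8.5836 ∉ [0.5, 0.9) → out
#4 (6,17): internal coord 6 + (17)·λ' = +1.9868; +1.9868 ∉ [0.5, 0.9) → out
#5 (-1,-9): internal coord -1 + (-9)·λ' = +1.1246; +1.1246 ∉ [0.5, 0.9) → out
#6 (4,15): internal coord 4 + (15)·λ' = +0.4590; +0.4590 ∉ [0.5, 0.9) → out
#7 (2,6): internal coord 2 + (6)·λ' = +0.5836; +0.5836 ∈ [0.5, 0.9) → IN Λ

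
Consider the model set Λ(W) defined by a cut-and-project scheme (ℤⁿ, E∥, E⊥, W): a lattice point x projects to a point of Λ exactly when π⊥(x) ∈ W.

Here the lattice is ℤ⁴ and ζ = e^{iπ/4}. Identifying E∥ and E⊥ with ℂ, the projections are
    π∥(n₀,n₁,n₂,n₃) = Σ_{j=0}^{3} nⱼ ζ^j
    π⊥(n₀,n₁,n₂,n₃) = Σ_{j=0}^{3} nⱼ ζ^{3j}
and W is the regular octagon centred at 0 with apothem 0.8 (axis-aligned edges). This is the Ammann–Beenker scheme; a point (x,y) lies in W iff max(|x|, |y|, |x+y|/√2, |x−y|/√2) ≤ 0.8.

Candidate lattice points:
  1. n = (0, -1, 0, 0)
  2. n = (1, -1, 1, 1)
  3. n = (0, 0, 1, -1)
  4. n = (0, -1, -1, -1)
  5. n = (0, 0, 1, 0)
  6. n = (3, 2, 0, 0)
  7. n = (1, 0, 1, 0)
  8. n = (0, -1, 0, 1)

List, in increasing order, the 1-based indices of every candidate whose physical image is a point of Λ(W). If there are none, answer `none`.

With ζ = e^{iπ/4} the internal vectors are ζ^0,ζ^3,ζ^6,ζ^9.
#1 (0, -1, 0, 0): internal (0.7071, -0.7071); octagon support 1.0000 vs apothem 0.8 → ∉ W
#2 (1, -1, 1, 1): internal (2.4142, -1.0000); octagon support 2.4142 vs apothem 0.8 → ∉ W
#3 (0, 0, 1, -1): internal (-0.7071, -1.7071); octagon support 1.7071 vs apothem 0.8 → ∉ W
#4 (0, -1, -1, -1): internal (0.0000, -0.4142); octagon support 0.4142 vs apothem 0.8 → ∈ W
#5 (0, 0, 1, 0): internal (0.0000, -1.0000); octagon support 1.0000 vs apothem 0.8 → ∉ W
#6 (3, 2, 0, 0): internal (1.5858, 1.4142); octagon support 2.1213 vs apothem 0.8 → ∉ W
#7 (1, 0, 1, 0): internal (1.0000, -1.0000); octagon support 1.4142 vs apothem 0.8 → ∉ W
#8 (0, -1, 0, 1): internal (1.4142, 0.0000); octagon support 1.4142 vs apothem 0.8 → ∉ W

4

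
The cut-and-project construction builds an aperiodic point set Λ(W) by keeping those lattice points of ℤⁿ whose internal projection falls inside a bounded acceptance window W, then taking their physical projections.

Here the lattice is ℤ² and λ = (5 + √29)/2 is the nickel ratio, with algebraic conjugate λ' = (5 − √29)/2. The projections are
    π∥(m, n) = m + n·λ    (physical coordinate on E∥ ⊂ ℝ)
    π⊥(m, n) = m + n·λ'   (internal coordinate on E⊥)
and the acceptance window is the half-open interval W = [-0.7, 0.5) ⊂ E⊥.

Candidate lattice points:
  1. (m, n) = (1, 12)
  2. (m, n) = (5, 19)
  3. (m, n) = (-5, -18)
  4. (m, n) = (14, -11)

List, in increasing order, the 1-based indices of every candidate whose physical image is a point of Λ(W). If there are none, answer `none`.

none

Compute λ' = (5−√29)/2 = -0.19258, so π⊥(m,n) = m -0.19258·n.
#1 (1,12): internal coord 1 + (12)·λ' = -1.31099; -1.31099 ∉ [-0.7, 0.5) → out
#2 (5,19): internal coord 5 + (19)·λ' = +1.34093; +1.34093 ∉ [-0.7, 0.5) → out
#3 (-5,-18): internal coord -5 + (-18)·λ' = -1.53352; -1.53352 ∉ [-0.7, 0.5) → out
#4 (14,-11): internal coord 14 + (-11)·λ' = +16.11841; +16.11841 ∉ [-0.7, 0.5) → out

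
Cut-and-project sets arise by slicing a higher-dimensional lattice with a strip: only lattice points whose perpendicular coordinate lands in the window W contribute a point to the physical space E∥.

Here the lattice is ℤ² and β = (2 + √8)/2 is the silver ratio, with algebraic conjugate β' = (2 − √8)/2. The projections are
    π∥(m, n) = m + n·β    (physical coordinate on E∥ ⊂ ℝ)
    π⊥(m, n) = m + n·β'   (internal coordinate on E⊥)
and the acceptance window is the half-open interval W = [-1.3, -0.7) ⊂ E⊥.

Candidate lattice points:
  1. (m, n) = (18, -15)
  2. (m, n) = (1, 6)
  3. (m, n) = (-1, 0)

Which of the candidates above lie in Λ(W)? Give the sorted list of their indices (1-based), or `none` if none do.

3

Compute β' = (2−√8)/2 = -0.4142, so π⊥(m,n) = m -0.4142·n.
candidate 1: (m,n)=(18,-15) → π∥ = 18-15·β ≈ -18.2132, π⊥ = 18-15·β' ≈ 24.2132 ∉ [-1.3, -0.7) ⇒ out
candidate 2: (m,n)=(1,6) → π∥ = 1+6·β ≈ 15.4853, π⊥ = 1+6·β' ≈ -1.4853 ∉ [-1.3, -0.7) ⇒ out
candidate 3: (m,n)=(-1,0) → π∥ = -1+0·β ≈ -1.0000, π⊥ = -1+0·β' ≈ -1.0000 ∈ [-1.3, -0.7) ⇒ IN Λ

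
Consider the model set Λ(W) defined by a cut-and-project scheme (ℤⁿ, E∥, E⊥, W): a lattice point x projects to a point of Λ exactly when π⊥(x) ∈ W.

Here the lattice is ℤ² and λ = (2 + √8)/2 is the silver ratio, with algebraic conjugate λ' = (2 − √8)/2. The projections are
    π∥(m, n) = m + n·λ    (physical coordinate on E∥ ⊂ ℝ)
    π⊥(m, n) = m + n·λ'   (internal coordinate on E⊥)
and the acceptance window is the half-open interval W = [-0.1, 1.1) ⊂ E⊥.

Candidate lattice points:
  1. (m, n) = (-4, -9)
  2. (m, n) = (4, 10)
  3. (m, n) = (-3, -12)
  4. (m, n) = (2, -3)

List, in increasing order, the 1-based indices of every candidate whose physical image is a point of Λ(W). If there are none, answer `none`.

none

Compute λ' = (2−√8)/2 = -0.4142, so π⊥(m,n) = m -0.4142·n.
[1] lift (-4,-9): star map gives -0.2721; window check -0.1 ≤ -0.2721 < 1.1 is false → out
[2] lift (4,10): star map gives -0.1421; window check -0.1 ≤ -0.1421 < 1.1 is false → out
[3] lift (-3,-12): star map gives 1.9706; window check -0.1 ≤ 1.9706 < 1.1 is false → out
[4] lift (2,-3): star map gives 3.2426; window check -0.1 ≤ 3.2426 < 1.1 is false → out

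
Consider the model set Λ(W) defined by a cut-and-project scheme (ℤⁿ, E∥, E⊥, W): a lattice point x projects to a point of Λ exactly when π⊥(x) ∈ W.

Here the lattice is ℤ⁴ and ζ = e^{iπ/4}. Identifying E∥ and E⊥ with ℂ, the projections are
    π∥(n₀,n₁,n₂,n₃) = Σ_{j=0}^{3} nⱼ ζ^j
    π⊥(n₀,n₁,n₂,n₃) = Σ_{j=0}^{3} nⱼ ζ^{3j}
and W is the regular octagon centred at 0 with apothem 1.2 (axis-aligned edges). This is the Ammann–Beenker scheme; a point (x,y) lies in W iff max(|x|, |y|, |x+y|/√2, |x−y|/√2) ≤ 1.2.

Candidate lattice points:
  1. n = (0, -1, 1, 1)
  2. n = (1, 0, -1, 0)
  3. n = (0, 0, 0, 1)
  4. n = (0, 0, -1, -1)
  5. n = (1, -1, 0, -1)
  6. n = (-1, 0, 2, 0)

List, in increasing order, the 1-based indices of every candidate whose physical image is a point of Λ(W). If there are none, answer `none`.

Internal map: ζ^{3j} for j=0..3 gives (1,0), (−√2/2,√2/2), (0,−1), (√2/2,√2/2).
#1 (0, -1, 1, 1): internal (1.4142, -1.0000); octagon support 1.7071 vs apothem 1.2 → ∉ W
#2 (1, 0, -1, 0): internal (1.0000, 1.0000); octagon support 1.4142 vs apothem 1.2 → ∉ W
#3 (0, 0, 0, 1): internal (0.7071, 0.7071); octagon support 1.0000 vs apothem 1.2 → ∈ W
#4 (0, 0, -1, -1): internal (-0.7071, 0.2929); octagon support 0.7071 vs apothem 1.2 → ∈ W
#5 (1, -1, 0, -1): internal (1.0000, -1.4142); octagon support 1.7071 vs apothem 1.2 → ∉ W
#6 (-1, 0, 2, 0): internal (-1.0000, -2.0000); octagon support 2.1213 vs apothem 1.2 → ∉ W

3, 4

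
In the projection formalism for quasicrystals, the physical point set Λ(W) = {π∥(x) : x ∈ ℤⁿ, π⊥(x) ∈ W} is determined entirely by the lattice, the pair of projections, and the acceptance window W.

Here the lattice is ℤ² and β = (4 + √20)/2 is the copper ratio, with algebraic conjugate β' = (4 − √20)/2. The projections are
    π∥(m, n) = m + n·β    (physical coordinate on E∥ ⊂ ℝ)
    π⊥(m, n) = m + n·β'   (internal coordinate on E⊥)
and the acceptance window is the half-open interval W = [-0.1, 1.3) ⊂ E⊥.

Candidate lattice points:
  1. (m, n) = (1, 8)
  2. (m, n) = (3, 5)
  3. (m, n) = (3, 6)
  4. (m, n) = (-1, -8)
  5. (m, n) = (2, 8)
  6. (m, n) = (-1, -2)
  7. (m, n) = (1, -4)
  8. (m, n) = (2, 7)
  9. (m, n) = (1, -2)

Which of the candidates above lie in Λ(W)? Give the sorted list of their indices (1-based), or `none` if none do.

4, 5, 8

β' = (4−√20)/2 ≈ -0.23607.
[1] lift (1,8): star map gives -0.88854; window check -0.1 ≤ -0.88854 < 1.3 is false → out
[2] lift (3,5): star map gives 1.81966; window check -0.1 ≤ 1.81966 < 1.3 is false → out
[3] lift (3,6): star map gives 1.58359; window check -0.1 ≤ 1.58359 < 1.3 is false → out
[4] lift (-1,-8): star map gives 0.88854; window check -0.1 ≤ 0.88854 < 1.3 is true → IN Λ
[5] lift (2,8): star map gives 0.11146; window check -0.1 ≤ 0.11146 < 1.3 is true → IN Λ
[6] lift (-1,-2): star map gives -0.52786; window check -0.1 ≤ -0.52786 < 1.3 is false → out
[7] lift (1,-4): star map gives 1.94427; window check -0.1 ≤ 1.94427 < 1.3 is false → out
[8] lift (2,7): star map gives 0.34752; window check -0.1 ≤ 0.34752 < 1.3 is true → IN Λ
[9] lift (1,-2): star map gives 1.47214; window check -0.1 ≤ 1.47214 < 1.3 is false → out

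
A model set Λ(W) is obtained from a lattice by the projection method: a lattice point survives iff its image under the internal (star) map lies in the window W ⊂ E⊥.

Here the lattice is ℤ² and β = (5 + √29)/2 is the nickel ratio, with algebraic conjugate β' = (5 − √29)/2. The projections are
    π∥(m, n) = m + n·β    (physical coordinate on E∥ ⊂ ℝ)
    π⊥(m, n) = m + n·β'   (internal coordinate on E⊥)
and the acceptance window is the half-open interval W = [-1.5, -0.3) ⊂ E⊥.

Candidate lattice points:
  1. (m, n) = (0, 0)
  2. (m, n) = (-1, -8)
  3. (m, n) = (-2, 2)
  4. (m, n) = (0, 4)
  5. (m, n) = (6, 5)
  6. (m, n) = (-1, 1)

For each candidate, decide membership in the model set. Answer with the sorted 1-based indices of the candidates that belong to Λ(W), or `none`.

β' = (5−√29)/2 ≈ -0.192582.
#1 (0,0): internal coord 0 + (0)·β' = +0.000000; +0.000000 ∉ [-1.5, -0.3) → out
#2 (-1,-8): internal coord -1 + (-8)·β' = +0.540659; +0.540659 ∉ [-1.5, -0.3) → out
#3 (-2,2): internal coord -2 + (2)·β' = -2.385165; -2.385165 ∉ [-1.5, -0.3) → out
#4 (0,4): internal coord 0 + (4)·β' = -0.770330; -0.770330 ∈ [-1.5, -0.3) → IN Λ
#5 (6,5): internal coord 6 + (5)·β' = +5.037088; +5.037088 ∉ [-1.5, -0.3) → out
#6 (-1,1): internal coord -1 + (1)·β' = -1.192582; -1.192582 ∈ [-1.5, -0.3) → IN Λ

4, 6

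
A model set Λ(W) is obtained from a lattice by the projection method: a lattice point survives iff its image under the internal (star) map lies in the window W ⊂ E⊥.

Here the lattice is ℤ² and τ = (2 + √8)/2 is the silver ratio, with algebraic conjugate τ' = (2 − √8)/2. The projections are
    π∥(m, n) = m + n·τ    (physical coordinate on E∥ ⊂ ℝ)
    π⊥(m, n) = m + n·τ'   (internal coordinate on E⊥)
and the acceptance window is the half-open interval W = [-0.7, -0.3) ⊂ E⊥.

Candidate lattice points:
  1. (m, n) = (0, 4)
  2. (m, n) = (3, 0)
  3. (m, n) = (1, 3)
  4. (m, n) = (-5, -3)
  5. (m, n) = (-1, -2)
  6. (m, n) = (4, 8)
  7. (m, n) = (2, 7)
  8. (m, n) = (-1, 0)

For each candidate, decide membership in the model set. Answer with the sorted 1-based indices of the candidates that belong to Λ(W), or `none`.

τ' = (2−√8)/2 ≈ -0.414214.
[1] lift (0,4): star map gives -1.656854; window check -0.7 ≤ -1.656854 < -0.3 is false → out
[2] lift (3,0): star map gives 3.000000; window check -0.7 ≤ 3.000000 < -0.3 is false → out
[3] lift (1,3): star map gives -0.242641; window check -0.7 ≤ -0.242641 < -0.3 is false → out
[4] lift (-5,-3): star map gives -3.757359; window check -0.7 ≤ -3.757359 < -0.3 is false → out
[5] lift (-1,-2): star map gives -0.171573; window check -0.7 ≤ -0.171573 < -0.3 is false → out
[6] lift (4,8): star map gives 0.686292; window check -0.7 ≤ 0.686292 < -0.3 is false → out
[7] lift (2,7): star map gives -0.899495; window check -0.7 ≤ -0.899495 < -0.3 is false → out
[8] lift (-1,0): star map gives -1.000000; window check -0.7 ≤ -1.000000 < -0.3 is false → out

none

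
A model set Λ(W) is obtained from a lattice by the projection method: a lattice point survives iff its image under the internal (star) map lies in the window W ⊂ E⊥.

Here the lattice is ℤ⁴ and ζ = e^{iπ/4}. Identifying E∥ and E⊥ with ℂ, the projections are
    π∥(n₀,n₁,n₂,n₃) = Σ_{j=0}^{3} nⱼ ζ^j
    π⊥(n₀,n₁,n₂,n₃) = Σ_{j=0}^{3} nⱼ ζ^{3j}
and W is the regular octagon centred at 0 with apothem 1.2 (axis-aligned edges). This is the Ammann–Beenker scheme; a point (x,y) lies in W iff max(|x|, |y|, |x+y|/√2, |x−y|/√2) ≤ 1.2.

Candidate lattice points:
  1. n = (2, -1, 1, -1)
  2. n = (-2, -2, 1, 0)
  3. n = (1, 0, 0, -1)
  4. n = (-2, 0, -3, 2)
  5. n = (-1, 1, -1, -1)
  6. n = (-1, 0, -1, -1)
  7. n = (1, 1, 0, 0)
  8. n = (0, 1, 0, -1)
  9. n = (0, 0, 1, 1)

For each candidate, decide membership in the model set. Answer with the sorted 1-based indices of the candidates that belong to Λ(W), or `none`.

3, 7, 9

π⊥(n) = n₀ + n₁ζ³ + n₂ζ⁶ + n₃ζ⁹ where ζ = e^{iπ/4}.
candidate 1: n = (2, -1, 1, -1) → π⊥ ≈ (+2.00000, -2.41421); max(|x|,|y|,|x±y|/√2) = 3.12132 > 1.2 ⇒ ∉ W
candidate 2: n = (-2, -2, 1, 0) → π⊥ ≈ (-0.58579, -2.41421); max(|x|,|y|,|x±y|/√2) = 2.41421 > 1.2 ⇒ ∉ W
candidate 3: n = (1, 0, 0, -1) → π⊥ ≈ (+0.29289, -0.70711); max(|x|,|y|,|x±y|/√2) = 0.70711 ≤ 1.2 ⇒ ∈ W
candidate 4: n = (-2, 0, -3, 2) → π⊥ ≈ (-0.58579, +4.41421); max(|x|,|y|,|x±y|/√2) = 4.41421 > 1.2 ⇒ ∉ W
candidate 5: n = (-1, 1, -1, -1) → π⊥ ≈ (-2.41421, +1.00000); max(|x|,|y|,|x±y|/√2) = 2.41421 > 1.2 ⇒ ∉ W
candidate 6: n = (-1, 0, -1, -1) → π⊥ ≈ (-1.70711, +0.29289); max(|x|,|y|,|x±y|/√2) = 1.70711 > 1.2 ⇒ ∉ W
candidate 7: n = (1, 1, 0, 0) → π⊥ ≈ (+0.29289, +0.70711); max(|x|,|y|,|x±y|/√2) = 0.70711 ≤ 1.2 ⇒ ∈ W
candidate 8: n = (0, 1, 0, -1) → π⊥ ≈ (-1.41421, +0.00000); max(|x|,|y|,|x±y|/√2) = 1.41421 > 1.2 ⇒ ∉ W
candidate 9: n = (0, 0, 1, 1) → π⊥ ≈ (+0.70711, -0.29289); max(|x|,|y|,|x±y|/√2) = 0.70711 ≤ 1.2 ⇒ ∈ W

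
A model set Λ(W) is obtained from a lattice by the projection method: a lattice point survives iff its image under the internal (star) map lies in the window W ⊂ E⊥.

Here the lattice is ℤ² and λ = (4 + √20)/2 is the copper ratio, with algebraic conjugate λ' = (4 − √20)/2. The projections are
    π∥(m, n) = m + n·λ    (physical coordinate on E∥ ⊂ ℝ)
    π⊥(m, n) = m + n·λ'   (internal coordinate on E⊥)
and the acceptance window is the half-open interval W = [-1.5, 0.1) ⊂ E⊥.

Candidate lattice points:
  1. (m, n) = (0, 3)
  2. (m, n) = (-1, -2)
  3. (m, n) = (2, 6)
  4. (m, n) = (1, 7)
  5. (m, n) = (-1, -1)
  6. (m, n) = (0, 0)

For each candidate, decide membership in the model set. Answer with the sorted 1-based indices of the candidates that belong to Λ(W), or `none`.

Compute λ' = (4−√20)/2 = -0.236068, so π⊥(m,n) = m -0.236068·n.
#1 (0,3): internal coord 0 + (3)·λ' = -0.708204; -0.708204 ∈ [-1.5, 0.1) → IN Λ
#2 (-1,-2): internal coord -1 + (-2)·λ' = -0.527864; -0.527864 ∈ [-1.5, 0.1) → IN Λ
#3 (2,6): internal coord 2 + (6)·λ' = +0.583592; +0.583592 ∉ [-1.5, 0.1) → out
#4 (1,7): internal coord 1 + (7)·λ' = -0.652476; -0.652476 ∈ [-1.5, 0.1) → IN Λ
#5 (-1,-1): internal coord -1 + (-1)·λ' = -0.763932; -0.763932 ∈ [-1.5, 0.1) → IN Λ
#6 (0,0): internal coord 0 + (0)·λ' = +0.000000; +0.000000 ∈ [-1.5, 0.1) → IN Λ

1, 2, 4, 5, 6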